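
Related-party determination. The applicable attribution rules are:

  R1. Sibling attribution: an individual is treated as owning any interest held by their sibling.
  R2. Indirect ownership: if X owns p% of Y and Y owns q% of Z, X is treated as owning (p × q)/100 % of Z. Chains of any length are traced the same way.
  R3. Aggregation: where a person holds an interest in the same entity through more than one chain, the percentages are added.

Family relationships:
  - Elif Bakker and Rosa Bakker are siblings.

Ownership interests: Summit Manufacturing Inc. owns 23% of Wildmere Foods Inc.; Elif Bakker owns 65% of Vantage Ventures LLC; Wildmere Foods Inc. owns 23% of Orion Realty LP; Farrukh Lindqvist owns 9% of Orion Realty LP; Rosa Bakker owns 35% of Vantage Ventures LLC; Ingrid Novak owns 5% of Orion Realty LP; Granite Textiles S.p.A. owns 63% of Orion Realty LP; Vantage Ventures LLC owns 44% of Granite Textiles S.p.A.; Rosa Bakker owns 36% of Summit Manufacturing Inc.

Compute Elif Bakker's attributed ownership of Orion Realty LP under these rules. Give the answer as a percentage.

By sibling attribution (R1), Elif Bakker is treated as also owning Rosa Bakker's interest in Vantage Ventures LLC, giving 65% + 35% = 100%.
By sibling attribution (R1), Elif Bakker is treated as owning Rosa Bakker's 36% interest in Summit Manufacturing Inc.
Chain via Vantage Ventures LLC → Granite Textiles S.p.A. (R2): 100% × 44% × 63% = 27.72% of Orion Realty LP.
Chain via Summit Manufacturing Inc. → Wildmere Foods Inc. (R2): 36% × 23% × 23% = 1.9044% of Orion Realty LP.
Aggregating (R3): 27.72% + 1.9044% = 29.6244%.

29.6244%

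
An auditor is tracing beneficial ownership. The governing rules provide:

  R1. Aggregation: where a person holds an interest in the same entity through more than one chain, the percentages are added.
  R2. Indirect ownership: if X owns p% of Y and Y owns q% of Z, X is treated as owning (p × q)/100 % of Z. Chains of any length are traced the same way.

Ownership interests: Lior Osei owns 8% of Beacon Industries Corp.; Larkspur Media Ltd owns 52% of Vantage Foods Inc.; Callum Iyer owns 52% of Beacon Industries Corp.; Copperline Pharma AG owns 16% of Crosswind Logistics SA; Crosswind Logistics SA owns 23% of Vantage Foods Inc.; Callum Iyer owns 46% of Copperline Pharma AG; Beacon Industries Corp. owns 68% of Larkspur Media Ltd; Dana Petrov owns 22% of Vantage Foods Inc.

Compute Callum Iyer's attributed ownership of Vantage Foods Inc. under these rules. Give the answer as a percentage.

Chain via Copperline Pharma AG → Crosswind Logistics SA (R2): 46% × 16% × 23% = 1.6928% of Vantage Foods Inc.
Chain via Beacon Industries Corp. → Larkspur Media Ltd (R2): 52% × 68% × 52% = 18.3872% of Vantage Foods Inc.
Aggregating (R1): 1.6928% + 18.3872% = 20.08%.

20.08%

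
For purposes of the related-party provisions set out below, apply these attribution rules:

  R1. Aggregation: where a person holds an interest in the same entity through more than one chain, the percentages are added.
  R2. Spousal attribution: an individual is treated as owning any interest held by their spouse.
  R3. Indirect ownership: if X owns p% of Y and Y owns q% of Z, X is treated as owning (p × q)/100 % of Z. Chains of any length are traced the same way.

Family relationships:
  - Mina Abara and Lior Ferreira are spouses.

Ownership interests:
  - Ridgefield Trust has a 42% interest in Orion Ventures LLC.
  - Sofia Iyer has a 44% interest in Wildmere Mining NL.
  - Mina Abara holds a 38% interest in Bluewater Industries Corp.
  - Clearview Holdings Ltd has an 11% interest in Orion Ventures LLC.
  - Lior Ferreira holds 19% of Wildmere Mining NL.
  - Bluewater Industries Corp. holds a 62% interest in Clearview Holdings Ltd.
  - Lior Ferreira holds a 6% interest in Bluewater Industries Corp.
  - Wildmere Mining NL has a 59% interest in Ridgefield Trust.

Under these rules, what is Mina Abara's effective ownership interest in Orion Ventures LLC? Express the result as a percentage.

By spousal attribution (R2), Mina Abara is treated as also owning Lior Ferreira's interest in Bluewater Industries Corp, giving 38% + 6% = 44%.
By spousal attribution (R2), Mina Abara is treated as owning Lior Ferreira's 19% interest in Wildmere Mining NL.
Chain via Bluewater Industries Corp. → Clearview Holdings Ltd (R3): 44% × 62% × 11% = 3.0008% of Orion Ventures LLC.
Chain via Wildmere Mining NL → Ridgefield Trust (R3): 19% × 59% × 42% = 4.7082% of Orion Ventures LLC.
Aggregating (R1): 3.0008% + 4.7082% = 7.709%.

7.709%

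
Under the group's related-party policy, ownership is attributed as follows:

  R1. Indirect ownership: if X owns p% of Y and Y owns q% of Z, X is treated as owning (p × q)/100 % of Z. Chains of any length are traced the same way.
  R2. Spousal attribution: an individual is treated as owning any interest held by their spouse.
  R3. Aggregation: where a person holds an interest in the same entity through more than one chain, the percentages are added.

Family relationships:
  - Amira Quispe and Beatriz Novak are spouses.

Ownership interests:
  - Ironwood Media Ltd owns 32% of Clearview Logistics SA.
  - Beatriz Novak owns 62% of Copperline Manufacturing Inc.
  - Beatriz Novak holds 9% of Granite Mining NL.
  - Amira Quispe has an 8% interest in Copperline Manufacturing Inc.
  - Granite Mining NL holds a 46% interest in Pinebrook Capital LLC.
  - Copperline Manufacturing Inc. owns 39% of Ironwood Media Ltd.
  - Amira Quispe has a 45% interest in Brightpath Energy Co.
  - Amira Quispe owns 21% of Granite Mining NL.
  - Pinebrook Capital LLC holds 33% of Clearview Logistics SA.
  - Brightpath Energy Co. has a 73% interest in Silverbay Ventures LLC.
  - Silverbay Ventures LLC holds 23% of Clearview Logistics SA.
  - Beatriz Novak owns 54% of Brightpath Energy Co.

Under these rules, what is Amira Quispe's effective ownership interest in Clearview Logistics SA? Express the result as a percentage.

29.9121%

By spousal attribution (R2), Amira Quispe is treated as also owning Beatriz Novak's interest in Granite Mining NL, giving 21% + 9% = 30%.
By spousal attribution (R2), Amira Quispe is treated as also owning Beatriz Novak's interest in Copperline Manufacturing Inc, giving 8% + 62% = 70%.
By spousal attribution (R2), Amira Quispe is treated as also owning Beatriz Novak's interest in Brightpath Energy Co, giving 45% + 54% = 99%.
Chain via Granite Mining NL → Pinebrook Capital LLC (R1): 30% × 46% × 33% = 4.554% of Clearview Logistics SA.
Chain via Copperline Manufacturing Inc. → Ironwood Media Ltd (R1): 70% × 39% × 32% = 8.736% of Clearview Logistics SA.
Chain via Brightpath Energy Co. → Silverbay Ventures LLC (R1): 99% × 73% × 23% = 16.6221% of Clearview Logistics SA.
Aggregating (R3): 4.554% + 8.736% + 16.6221% = 29.9121%.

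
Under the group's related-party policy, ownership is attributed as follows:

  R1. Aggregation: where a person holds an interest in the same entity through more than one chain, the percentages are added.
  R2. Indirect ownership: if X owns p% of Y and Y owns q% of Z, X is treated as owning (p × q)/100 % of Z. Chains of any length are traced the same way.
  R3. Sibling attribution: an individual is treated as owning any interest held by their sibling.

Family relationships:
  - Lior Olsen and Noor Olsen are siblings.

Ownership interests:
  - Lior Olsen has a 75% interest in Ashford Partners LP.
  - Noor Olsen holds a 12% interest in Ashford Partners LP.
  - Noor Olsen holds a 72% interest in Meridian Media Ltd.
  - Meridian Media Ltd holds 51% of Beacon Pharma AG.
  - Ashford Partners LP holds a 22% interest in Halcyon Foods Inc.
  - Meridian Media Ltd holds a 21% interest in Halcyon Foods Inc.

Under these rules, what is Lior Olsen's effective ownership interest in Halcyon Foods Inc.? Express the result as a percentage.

By sibling attribution (R3), Lior Olsen is treated as also owning Noor Olsen's interest in Ashford Partners LP, giving 75% + 12% = 87%.
By sibling attribution (R3), Lior Olsen is treated as owning Noor Olsen's 72% interest in Meridian Media Ltd.
Chain via Ashford Partners LP (R2): 87% × 22% = 19.14% of Halcyon Foods Inc.
Chain via Meridian Media Ltd (R2): 72% × 21% = 15.12% of Halcyon Foods Inc.
Aggregating (R1): 19.14% + 15.12% = 34.26%.

34.26%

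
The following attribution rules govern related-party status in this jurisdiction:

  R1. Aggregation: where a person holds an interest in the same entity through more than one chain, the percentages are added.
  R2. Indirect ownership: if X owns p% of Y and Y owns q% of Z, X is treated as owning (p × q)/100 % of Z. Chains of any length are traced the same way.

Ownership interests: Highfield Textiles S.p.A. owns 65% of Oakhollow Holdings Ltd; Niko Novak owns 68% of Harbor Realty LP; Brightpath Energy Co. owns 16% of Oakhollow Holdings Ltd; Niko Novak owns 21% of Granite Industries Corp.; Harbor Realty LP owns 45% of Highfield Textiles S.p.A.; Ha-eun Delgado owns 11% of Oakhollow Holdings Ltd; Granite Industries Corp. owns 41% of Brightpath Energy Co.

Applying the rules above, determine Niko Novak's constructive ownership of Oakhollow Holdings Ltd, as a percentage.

Chain via Granite Industries Corp. → Brightpath Energy Co. (R2): 21% × 41% × 16% = 1.3776% of Oakhollow Holdings Ltd.
Chain via Harbor Realty LP → Highfield Textiles S.p.A. (R2): 68% × 45% × 65% = 19.89% of Oakhollow Holdings Ltd.
Aggregating (R1): 1.3776% + 19.89% = 21.2676%.

21.2676%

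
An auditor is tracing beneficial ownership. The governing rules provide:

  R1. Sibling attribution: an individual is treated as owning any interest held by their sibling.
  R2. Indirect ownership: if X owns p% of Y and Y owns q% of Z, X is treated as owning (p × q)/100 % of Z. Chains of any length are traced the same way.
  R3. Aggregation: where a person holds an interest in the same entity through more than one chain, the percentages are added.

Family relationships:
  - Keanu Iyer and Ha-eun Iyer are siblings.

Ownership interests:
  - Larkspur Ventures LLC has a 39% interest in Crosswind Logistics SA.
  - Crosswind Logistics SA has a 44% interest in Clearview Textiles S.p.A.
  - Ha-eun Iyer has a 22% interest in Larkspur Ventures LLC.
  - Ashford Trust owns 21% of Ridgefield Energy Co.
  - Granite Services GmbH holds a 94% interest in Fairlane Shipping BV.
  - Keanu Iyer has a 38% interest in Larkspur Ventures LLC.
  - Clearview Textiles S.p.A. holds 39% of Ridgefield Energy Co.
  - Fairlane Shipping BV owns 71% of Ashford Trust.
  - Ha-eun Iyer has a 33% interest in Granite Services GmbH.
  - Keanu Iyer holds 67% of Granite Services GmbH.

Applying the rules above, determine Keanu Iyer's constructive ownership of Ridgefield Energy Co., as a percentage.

By sibling attribution (R1), Keanu Iyer is treated as also owning Ha-eun Iyer's interest in Larkspur Ventures LLC, giving 38% + 22% = 60%.
By sibling attribution (R1), Keanu Iyer is treated as also owning Ha-eun Iyer's interest in Granite Services GmbH, giving 67% + 33% = 100%.
Chain via Larkspur Ventures LLC → Crosswind Logistics SA → Clearview Textiles S.p.A. (R2): 60% × 39% × 44% × 39% = 4.01544% of Ridgefield Energy Co.
Chain via Granite Services GmbH → Fairlane Shipping BV → Ashford Trust (R2): 100% × 94% × 71% × 21% = 14.0154% of Ridgefield Energy Co.
Aggregating (R3): 4.01544% + 14.0154% = 18.03084%.

18.03084%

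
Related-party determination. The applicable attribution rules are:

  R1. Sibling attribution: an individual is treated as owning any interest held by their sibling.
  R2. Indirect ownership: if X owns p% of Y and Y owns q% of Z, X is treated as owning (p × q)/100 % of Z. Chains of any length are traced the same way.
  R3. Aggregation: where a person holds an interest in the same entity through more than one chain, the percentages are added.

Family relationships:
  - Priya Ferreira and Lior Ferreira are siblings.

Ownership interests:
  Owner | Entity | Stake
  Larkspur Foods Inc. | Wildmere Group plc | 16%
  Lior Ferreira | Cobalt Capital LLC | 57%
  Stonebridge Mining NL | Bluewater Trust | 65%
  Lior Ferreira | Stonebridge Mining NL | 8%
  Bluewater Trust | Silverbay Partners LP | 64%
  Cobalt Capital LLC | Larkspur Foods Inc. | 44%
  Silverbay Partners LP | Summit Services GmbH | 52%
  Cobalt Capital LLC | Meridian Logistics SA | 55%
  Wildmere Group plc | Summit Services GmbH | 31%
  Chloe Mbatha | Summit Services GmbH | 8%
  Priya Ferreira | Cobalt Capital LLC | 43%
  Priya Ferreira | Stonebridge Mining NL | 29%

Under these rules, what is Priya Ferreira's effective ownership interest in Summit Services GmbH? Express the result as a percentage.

By sibling attribution (R1), Priya Ferreira is treated as also owning Lior Ferreira's interest in Stonebridge Mining NL, giving 29% + 8% = 37%.
By sibling attribution (R1), Priya Ferreira is treated as also owning Lior Ferreira's interest in Cobalt Capital LLC, giving 43% + 57% = 100%.
Chain via Stonebridge Mining NL → Bluewater Trust → Silverbay Partners LP (R2): 37% × 65% × 64% × 52% = 8.00384% of Summit Services GmbH.
Chain via Cobalt Capital LLC → Larkspur Foods Inc. → Wildmere Group plc (R2): 100% × 44% × 16% × 31% = 2.1824% of Summit Services GmbH.
Aggregating (R3): 8.00384% + 2.1824% = 10.18624%.

10.18624%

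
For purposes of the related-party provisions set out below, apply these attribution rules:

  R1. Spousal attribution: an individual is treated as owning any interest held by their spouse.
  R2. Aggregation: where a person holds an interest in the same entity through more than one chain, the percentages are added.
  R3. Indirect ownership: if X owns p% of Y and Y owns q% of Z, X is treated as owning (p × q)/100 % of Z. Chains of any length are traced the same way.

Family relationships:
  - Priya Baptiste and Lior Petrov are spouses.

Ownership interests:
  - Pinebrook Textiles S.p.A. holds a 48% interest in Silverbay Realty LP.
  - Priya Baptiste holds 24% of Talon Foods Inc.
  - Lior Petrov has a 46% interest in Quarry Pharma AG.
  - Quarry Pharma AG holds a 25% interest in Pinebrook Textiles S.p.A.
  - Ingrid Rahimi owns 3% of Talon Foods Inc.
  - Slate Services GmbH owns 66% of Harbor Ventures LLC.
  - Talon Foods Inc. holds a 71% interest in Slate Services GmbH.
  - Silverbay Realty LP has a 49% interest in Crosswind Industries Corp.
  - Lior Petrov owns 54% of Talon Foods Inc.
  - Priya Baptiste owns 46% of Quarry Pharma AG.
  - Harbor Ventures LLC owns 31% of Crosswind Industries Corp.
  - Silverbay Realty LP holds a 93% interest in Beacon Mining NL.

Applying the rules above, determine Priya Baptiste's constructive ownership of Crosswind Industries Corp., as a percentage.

16.740348%

By spousal attribution (R1), Priya Baptiste is treated as also owning Lior Petrov's interest in Talon Foods Inc, giving 24% + 54% = 78%.
By spousal attribution (R1), Priya Baptiste is treated as also owning Lior Petrov's interest in Quarry Pharma AG, giving 46% + 46% = 92%.
Chain via Talon Foods Inc. → Slate Services GmbH → Harbor Ventures LLC (R3): 78% × 71% × 66% × 31% = 11.330748% of Crosswind Industries Corp.
Chain via Quarry Pharma AG → Pinebrook Textiles S.p.A. → Silverbay Realty LP (R3): 92% × 25% × 48% × 49% = 5.4096% of Crosswind Industries Corp.
Aggregating (R2): 11.330748% + 5.4096% = 16.740348%.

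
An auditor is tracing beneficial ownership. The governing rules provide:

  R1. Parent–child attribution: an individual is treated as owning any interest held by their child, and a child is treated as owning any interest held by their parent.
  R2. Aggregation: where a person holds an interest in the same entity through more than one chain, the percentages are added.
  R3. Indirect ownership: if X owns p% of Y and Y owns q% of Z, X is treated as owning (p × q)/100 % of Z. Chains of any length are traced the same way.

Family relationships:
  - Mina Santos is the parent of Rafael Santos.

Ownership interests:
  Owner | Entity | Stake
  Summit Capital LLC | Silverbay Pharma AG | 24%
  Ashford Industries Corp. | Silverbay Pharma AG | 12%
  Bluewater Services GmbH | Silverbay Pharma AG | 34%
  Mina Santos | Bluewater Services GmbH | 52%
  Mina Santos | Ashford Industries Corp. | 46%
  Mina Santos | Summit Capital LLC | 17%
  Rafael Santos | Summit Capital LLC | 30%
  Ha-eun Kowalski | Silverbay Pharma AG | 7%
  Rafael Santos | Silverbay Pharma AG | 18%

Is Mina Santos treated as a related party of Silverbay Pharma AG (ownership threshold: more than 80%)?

By parent–child attribution (R1), Mina Santos is treated as also owning Rafael Santos's interest in Summit Capital LLC, giving 17% + 30% = 47%.
By parent–child attribution (R1), Mina Santos is treated as owning Rafael Santos's 18% interest in Silverbay Pharma AG.
Chain via Summit Capital LLC (R3): 47% × 24% = 11.28% of Silverbay Pharma AG.
Chain via Bluewater Services GmbH (R3): 52% × 34% = 17.68% of Silverbay Pharma AG.
Chain via Ashford Industries Corp. (R3): 46% × 12% = 5.52% of Silverbay Pharma AG.
Direct interest in Silverbay Pharma AG: 18%.
Aggregating (R2): 11.28% + 17.68% + 5.52% + 18% = 52.48%.
52.48% does not exceed the 80% threshold, so Mina is not a related party to Silverbay Pharma AG.

No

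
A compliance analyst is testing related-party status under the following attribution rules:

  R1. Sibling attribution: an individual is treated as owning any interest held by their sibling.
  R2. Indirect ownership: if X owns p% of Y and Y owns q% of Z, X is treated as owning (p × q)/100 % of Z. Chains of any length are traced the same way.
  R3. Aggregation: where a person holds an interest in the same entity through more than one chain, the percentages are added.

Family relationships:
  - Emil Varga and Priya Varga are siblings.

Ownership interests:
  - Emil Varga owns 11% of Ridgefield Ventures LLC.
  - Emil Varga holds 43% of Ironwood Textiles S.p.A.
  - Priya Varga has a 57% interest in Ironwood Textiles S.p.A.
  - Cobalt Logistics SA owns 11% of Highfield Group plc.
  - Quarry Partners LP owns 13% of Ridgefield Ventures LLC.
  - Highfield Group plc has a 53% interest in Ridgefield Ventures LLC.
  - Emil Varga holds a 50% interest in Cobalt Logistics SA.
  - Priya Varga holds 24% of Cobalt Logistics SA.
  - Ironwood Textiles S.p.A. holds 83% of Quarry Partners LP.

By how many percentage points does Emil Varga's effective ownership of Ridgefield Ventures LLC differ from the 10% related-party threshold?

16.1042

By sibling attribution (R1), Emil Varga is treated as also owning Priya Varga's interest in Ironwood Textiles S.p.A, giving 43% + 57% = 100%.
By sibling attribution (R1), Emil Varga is treated as also owning Priya Varga's interest in Cobalt Logistics SA, giving 50% + 24% = 74%.
Chain via Ironwood Textiles S.p.A. → Quarry Partners LP (R2): 100% × 83% × 13% = 10.79% of Ridgefield Ventures LLC.
Chain via Cobalt Logistics SA → Highfield Group plc (R2): 74% × 11% × 53% = 4.3142% of Ridgefield Ventures LLC.
Direct interest in Ridgefield Ventures LLC: 11%.
Aggregating (R3): 10.79% + 4.3142% + 11% = 26.1042%.
26.1042% exceeds the 10% threshold by 16.1042 percentage points.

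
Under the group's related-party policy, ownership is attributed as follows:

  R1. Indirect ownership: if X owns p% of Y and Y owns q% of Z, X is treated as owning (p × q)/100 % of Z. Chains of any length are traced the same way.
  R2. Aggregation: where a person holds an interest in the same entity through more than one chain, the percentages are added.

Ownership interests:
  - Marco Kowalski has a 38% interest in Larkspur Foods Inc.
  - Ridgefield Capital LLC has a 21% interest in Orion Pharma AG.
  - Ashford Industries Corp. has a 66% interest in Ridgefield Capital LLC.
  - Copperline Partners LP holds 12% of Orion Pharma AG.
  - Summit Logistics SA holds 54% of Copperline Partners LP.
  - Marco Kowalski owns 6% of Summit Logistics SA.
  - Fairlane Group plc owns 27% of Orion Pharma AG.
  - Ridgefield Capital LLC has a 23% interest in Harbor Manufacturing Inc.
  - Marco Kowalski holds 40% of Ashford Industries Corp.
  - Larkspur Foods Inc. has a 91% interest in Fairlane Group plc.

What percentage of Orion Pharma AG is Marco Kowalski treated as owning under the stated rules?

15.2694%

Chain via Summit Logistics SA → Copperline Partners LP (R1): 6% × 54% × 12% = 0.3888% of Orion Pharma AG.
Chain via Ashford Industries Corp. → Ridgefield Capital LLC (R1): 40% × 66% × 21% = 5.544% of Orion Pharma AG.
Chain via Larkspur Foods Inc. → Fairlane Group plc (R1): 38% × 91% × 27% = 9.3366% of Orion Pharma AG.
Aggregating (R2): 0.3888% + 5.544% + 9.3366% = 15.2694%.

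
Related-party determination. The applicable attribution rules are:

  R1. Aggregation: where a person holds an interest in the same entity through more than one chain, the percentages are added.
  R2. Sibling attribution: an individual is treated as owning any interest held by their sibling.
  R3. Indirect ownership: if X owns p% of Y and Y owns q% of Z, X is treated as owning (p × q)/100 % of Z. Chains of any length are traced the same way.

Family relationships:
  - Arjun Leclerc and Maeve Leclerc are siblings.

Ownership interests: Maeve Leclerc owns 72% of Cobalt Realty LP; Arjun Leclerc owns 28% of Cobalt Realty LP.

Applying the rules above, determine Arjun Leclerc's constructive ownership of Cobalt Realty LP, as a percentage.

By sibling attribution (R2), Arjun Leclerc is treated as also owning Maeve Leclerc's interest in Cobalt Realty LP, giving 28% + 72% = 100%.
Direct interest in Cobalt Realty LP: 100%.

100%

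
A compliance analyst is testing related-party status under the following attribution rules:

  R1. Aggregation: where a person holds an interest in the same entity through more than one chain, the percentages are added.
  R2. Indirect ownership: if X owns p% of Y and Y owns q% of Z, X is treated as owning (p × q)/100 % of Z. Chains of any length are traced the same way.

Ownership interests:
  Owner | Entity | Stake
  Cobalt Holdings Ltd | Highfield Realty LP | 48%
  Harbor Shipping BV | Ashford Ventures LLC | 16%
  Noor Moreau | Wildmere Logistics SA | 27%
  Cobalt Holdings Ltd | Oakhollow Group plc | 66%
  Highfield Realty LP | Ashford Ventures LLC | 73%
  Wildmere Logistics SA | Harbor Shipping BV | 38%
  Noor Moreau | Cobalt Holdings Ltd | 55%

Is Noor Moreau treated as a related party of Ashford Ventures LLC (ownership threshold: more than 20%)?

Yes

Chain via Cobalt Holdings Ltd → Highfield Realty LP (R2): 55% × 48% × 73% = 19.272% of Ashford Ventures LLC.
Chain via Wildmere Logistics SA → Harbor Shipping BV (R2): 27% × 38% × 16% = 1.6416% of Ashford Ventures LLC.
Aggregating (R1): 19.272% + 1.6416% = 20.9136%.
20.9136% exceeds the 20% threshold, so Noor is a related party to Ashford Ventures LLC.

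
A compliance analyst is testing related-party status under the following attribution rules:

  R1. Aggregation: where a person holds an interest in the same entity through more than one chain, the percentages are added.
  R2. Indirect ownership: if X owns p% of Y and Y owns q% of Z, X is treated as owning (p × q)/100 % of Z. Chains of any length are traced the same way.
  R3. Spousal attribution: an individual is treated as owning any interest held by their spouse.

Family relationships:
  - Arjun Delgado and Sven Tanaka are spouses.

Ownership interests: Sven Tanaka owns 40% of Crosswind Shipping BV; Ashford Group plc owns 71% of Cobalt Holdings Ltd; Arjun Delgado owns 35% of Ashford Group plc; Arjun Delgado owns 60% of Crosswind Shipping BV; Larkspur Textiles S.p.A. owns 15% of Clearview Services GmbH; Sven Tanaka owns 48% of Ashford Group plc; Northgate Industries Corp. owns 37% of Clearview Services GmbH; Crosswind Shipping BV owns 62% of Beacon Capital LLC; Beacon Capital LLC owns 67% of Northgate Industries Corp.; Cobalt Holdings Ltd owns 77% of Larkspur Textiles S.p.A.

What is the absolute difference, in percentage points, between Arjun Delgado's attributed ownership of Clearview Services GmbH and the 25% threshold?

By spousal attribution (R3), Arjun Delgado is treated as also owning Sven Tanaka's interest in Ashford Group plc, giving 35% + 48% = 83%.
By spousal attribution (R3), Arjun Delgado is treated as also owning Sven Tanaka's interest in Crosswind Shipping BV, giving 60% + 40% = 100%.
Chain via Ashford Group plc → Cobalt Holdings Ltd → Larkspur Textiles S.p.A. (R2): 83% × 71% × 77% × 15% = 6.806415% of Clearview Services GmbH.
Chain via Crosswind Shipping BV → Beacon Capital LLC → Northgate Industries Corp. (R2): 100% × 62% × 67% × 37% = 15.3698% of Clearview Services GmbH.
Aggregating (R1): 6.806415% + 15.3698% = 22.176215%.
22.176215% falls short of the 25% threshold by 2.823785 percentage points.

2.823785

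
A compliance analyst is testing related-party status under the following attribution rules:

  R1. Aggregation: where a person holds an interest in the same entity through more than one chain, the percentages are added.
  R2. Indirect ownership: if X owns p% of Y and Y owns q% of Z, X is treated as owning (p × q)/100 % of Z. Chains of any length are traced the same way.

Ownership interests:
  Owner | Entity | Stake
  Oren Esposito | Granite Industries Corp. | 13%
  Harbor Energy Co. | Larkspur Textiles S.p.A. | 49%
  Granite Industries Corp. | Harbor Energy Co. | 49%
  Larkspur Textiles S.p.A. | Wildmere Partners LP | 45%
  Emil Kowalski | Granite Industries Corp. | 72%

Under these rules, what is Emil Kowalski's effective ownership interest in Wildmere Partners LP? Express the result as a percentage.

7.77924%

Chain via Granite Industries Corp. → Harbor Energy Co. → Larkspur Textiles S.p.A. (R2): 72% × 49% × 49% × 45% = 7.77924% of Wildmere Partners LP.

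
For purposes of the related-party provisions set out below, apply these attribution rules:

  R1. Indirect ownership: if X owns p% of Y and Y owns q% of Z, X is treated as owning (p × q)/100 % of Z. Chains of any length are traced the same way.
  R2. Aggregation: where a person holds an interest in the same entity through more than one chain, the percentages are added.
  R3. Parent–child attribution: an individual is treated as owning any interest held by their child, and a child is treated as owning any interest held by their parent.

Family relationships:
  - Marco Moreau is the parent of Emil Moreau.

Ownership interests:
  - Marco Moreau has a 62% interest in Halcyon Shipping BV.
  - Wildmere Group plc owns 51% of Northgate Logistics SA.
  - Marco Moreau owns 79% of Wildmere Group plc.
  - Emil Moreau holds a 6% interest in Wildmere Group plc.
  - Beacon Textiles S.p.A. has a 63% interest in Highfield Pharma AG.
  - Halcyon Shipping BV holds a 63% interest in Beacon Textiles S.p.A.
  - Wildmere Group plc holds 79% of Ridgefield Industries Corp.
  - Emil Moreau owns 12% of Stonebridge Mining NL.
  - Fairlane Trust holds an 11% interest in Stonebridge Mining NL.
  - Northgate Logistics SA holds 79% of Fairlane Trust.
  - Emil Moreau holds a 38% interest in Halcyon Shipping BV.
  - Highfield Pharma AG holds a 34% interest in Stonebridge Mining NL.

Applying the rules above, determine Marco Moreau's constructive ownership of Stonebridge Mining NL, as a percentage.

29.261715%

By parent–child attribution (R3), Marco Moreau is treated as also owning Emil Moreau's interest in Halcyon Shipping BV, giving 62% + 38% = 100%.
By parent–child attribution (R3), Marco Moreau is treated as also owning Emil Moreau's interest in Wildmere Group plc, giving 79% + 6% = 85%.
By parent–child attribution (R3), Marco Moreau is treated as owning Emil Moreau's 12% interest in Stonebridge Mining NL.
Chain via Halcyon Shipping BV → Beacon Textiles S.p.A. → Highfield Pharma AG (R1): 100% × 63% × 63% × 34% = 13.4946% of Stonebridge Mining NL.
Chain via Wildmere Group plc → Northgate Logistics SA → Fairlane Trust (R1): 85% × 51% × 79% × 11% = 3.767115% of Stonebridge Mining NL.
Direct interest in Stonebridge Mining NL: 12%.
Aggregating (R2): 13.4946% + 3.767115% + 12% = 29.261715%.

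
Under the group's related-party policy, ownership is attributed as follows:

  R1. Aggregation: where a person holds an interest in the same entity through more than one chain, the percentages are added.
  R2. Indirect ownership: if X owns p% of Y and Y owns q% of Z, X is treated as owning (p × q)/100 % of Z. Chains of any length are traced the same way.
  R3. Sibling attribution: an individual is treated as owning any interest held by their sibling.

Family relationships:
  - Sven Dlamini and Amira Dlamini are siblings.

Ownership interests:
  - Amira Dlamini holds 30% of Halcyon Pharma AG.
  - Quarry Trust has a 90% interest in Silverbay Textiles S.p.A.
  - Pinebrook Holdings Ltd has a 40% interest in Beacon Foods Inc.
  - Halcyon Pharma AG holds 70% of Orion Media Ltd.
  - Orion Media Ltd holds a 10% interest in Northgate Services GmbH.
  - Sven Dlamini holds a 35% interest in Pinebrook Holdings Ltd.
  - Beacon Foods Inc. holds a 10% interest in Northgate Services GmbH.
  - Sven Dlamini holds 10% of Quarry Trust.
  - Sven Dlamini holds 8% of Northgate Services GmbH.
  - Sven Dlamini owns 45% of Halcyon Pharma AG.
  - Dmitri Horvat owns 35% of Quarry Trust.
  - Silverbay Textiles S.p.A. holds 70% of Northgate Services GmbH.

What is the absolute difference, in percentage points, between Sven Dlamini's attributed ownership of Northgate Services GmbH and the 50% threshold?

29.05

By sibling attribution (R3), Sven Dlamini is treated as also owning Amira Dlamini's interest in Halcyon Pharma AG, giving 45% + 30% = 75%.
Chain via Quarry Trust → Silverbay Textiles S.p.A. (R2): 10% × 90% × 70% = 6.3% of Northgate Services GmbH.
Chain via Halcyon Pharma AG → Orion Media Ltd (R2): 75% × 70% × 10% = 5.25% of Northgate Services GmbH.
Chain via Pinebrook Holdings Ltd → Beacon Foods Inc. (R2): 35% × 40% × 10% = 1.4% of Northgate Services GmbH.
Direct interest in Northgate Services GmbH: 8%.
Aggregating (R1): 6.3% + 5.25% + 1.4% + 8% = 20.95%.
20.95% falls short of the 50% threshold by 29.05 percentage points.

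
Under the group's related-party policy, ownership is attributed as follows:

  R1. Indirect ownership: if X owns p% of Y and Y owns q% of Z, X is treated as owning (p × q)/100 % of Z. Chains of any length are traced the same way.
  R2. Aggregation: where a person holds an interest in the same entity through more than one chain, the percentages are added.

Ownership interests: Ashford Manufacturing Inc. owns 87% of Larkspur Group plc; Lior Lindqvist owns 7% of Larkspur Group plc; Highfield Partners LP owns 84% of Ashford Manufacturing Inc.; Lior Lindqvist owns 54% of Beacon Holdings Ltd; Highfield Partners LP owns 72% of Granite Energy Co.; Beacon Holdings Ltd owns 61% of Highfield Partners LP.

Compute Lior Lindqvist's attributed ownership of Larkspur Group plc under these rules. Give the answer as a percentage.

31.072552%

Chain via Beacon Holdings Ltd → Highfield Partners LP → Ashford Manufacturing Inc. (R1): 54% × 61% × 84% × 87% = 24.072552% of Larkspur Group plc.
Direct interest in Larkspur Group plc: 7%.
Aggregating (R2): 24.072552% + 7% = 31.072552%.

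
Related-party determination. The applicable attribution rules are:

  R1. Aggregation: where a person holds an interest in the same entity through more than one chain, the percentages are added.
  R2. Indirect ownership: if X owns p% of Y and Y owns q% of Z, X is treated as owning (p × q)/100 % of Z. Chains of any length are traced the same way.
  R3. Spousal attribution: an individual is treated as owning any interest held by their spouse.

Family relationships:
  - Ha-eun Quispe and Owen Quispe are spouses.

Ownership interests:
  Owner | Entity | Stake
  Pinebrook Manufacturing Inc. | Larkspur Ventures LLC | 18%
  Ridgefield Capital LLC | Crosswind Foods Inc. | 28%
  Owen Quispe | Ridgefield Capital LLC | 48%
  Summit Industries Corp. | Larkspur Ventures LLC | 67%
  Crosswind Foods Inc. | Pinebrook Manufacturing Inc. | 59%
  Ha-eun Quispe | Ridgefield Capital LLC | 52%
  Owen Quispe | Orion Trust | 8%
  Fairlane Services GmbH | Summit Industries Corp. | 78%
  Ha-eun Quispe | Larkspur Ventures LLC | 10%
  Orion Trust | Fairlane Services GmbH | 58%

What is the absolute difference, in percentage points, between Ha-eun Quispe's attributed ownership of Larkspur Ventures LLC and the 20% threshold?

By spousal attribution (R3), Ha-eun Quispe is treated as also owning Owen Quispe's interest in Ridgefield Capital LLC, giving 52% + 48% = 100%.
By spousal attribution (R3), Ha-eun Quispe is treated as owning Owen Quispe's 8% interest in Orion Trust.
Chain via Ridgefield Capital LLC → Crosswind Foods Inc. → Pinebrook Manufacturing Inc. (R2): 100% × 28% × 59% × 18% = 2.9736% of Larkspur Ventures LLC.
Direct interest in Larkspur Ventures LLC: 10%.
Chain via Orion Trust → Fairlane Services GmbH → Summit Industries Corp. (R2): 8% × 58% × 78% × 67% = 2.424864% of Larkspur Ventures LLC.
Aggregating (R1): 2.9736% + 10% + 2.424864% = 15.398464%.
15.398464% falls short of the 20% threshold by 4.601536 percentage points.

4.601536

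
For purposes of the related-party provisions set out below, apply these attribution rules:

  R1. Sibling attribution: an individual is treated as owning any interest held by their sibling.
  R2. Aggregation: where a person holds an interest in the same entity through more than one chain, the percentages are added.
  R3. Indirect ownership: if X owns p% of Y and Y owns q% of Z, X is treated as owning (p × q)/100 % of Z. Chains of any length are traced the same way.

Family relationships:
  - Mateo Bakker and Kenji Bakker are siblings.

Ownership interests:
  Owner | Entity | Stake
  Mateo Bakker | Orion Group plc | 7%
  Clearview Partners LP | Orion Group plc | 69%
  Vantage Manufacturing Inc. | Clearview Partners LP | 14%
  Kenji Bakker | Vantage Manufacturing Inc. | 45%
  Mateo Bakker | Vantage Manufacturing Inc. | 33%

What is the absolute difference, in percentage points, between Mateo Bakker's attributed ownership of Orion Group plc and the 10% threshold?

By sibling attribution (R1), Mateo Bakker is treated as also owning Kenji Bakker's interest in Vantage Manufacturing Inc, giving 33% + 45% = 78%.
Chain via Vantage Manufacturing Inc. → Clearview Partners LP (R3): 78% × 14% × 69% = 7.5348% of Orion Group plc.
Direct interest in Orion Group plc: 7%.
Aggregating (R2): 7.5348% + 7% = 14.5348%.
14.5348% exceeds the 10% threshold by 4.5348 percentage points.

4.5348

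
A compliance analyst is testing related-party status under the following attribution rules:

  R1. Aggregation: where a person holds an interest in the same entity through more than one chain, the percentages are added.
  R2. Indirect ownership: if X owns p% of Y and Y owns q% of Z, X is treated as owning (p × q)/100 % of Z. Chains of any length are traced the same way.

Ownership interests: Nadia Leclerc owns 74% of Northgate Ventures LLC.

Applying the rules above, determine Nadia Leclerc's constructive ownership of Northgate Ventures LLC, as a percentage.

Direct interest in Northgate Ventures LLC: 74%.

74%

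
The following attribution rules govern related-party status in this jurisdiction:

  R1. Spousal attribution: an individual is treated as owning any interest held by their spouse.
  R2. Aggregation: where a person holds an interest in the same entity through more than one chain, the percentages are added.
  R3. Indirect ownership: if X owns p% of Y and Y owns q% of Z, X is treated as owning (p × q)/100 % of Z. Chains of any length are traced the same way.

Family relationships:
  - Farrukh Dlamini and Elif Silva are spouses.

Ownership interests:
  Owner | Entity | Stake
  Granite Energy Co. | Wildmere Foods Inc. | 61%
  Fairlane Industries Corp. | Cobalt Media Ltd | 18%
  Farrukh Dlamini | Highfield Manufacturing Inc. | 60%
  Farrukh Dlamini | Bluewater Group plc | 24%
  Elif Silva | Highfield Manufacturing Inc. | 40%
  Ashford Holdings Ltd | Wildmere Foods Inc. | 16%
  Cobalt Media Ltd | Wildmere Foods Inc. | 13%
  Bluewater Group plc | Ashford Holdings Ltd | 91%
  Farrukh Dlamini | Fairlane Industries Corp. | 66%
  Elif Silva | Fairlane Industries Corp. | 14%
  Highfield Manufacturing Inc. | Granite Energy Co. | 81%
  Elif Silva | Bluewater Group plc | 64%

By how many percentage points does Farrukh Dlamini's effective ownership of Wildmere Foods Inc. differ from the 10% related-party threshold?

By spousal attribution (R1), Farrukh Dlamini is treated as also owning Elif Silva's interest in Bluewater Group plc, giving 24% + 64% = 88%.
By spousal attribution (R1), Farrukh Dlamini is treated as also owning Elif Silva's interest in Highfield Manufacturing Inc, giving 60% + 40% = 100%.
By spousal attribution (R1), Farrukh Dlamini is treated as also owning Elif Silva's interest in Fairlane Industries Corp, giving 66% + 14% = 80%.
Chain via Bluewater Group plc → Ashford Holdings Ltd (R3): 88% × 91% × 16% = 12.8128% of Wildmere Foods Inc.
Chain via Highfield Manufacturing Inc. → Granite Energy Co. (R3): 100% × 81% × 61% = 49.41% of Wildmere Foods Inc.
Chain via Fairlane Industries Corp. → Cobalt Media Ltd (R3): 80% × 18% × 13% = 1.872% of Wildmere Foods Inc.
Aggregating (R2): 12.8128% + 49.41% + 1.872% = 64.0948%.
64.0948% exceeds the 10% threshold by 54.0948 percentage points.

54.0948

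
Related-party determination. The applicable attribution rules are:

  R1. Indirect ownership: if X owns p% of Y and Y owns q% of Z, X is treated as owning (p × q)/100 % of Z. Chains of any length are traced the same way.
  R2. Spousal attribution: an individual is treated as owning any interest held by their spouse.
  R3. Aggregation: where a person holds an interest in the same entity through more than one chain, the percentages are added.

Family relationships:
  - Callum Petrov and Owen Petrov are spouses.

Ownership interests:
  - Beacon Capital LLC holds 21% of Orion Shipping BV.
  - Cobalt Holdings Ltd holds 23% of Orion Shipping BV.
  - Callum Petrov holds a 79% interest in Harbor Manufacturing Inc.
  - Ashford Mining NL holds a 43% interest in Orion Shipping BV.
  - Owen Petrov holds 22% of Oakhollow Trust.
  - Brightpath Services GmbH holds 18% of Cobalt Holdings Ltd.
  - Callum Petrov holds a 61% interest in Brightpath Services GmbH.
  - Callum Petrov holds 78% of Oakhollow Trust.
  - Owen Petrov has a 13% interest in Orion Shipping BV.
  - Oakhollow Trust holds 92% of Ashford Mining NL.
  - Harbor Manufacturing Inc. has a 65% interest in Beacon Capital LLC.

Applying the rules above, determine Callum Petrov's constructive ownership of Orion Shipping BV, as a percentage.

By spousal attribution (R2), Callum Petrov is treated as also owning Owen Petrov's interest in Oakhollow Trust, giving 78% + 22% = 100%.
By spousal attribution (R2), Callum Petrov is treated as owning Owen Petrov's 13% interest in Orion Shipping BV.
Chain via Harbor Manufacturing Inc. → Beacon Capital LLC (R1): 79% × 65% × 21% = 10.7835% of Orion Shipping BV.
Chain via Brightpath Services GmbH → Cobalt Holdings Ltd (R1): 61% × 18% × 23% = 2.5254% of Orion Shipping BV.
Chain via Oakhollow Trust → Ashford Mining NL (R1): 100% × 92% × 43% = 39.56% of Orion Shipping BV.
Direct interest in Orion Shipping BV: 13%.
Aggregating (R3): 10.7835% + 2.5254% + 39.56% + 13% = 65.8689%.

65.8689%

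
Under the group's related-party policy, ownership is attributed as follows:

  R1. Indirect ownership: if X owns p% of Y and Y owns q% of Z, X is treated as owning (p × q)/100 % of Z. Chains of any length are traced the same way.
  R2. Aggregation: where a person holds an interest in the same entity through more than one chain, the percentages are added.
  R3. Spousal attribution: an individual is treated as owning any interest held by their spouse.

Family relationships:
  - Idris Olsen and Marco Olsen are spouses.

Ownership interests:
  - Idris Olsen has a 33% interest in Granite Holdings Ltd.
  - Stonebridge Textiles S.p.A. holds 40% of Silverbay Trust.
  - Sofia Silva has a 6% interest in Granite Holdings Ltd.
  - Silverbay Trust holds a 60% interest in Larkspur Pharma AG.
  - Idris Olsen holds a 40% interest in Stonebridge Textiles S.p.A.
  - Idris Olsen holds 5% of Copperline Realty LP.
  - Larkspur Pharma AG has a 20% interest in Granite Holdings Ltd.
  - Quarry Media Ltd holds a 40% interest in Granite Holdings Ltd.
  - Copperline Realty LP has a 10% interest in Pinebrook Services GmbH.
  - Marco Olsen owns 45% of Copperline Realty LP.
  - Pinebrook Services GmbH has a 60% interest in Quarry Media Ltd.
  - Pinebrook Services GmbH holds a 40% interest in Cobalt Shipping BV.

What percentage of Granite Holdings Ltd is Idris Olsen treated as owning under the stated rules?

36.12%

By spousal attribution (R3), Idris Olsen is treated as also owning Marco Olsen's interest in Copperline Realty LP, giving 5% + 45% = 50%.
Chain via Copperline Realty LP → Pinebrook Services GmbH → Quarry Media Ltd (R1): 50% × 10% × 60% × 40% = 1.2% of Granite Holdings Ltd.
Chain via Stonebridge Textiles S.p.A. → Silverbay Trust → Larkspur Pharma AG (R1): 40% × 40% × 60% × 20% = 1.92% of Granite Holdings Ltd.
Direct interest in Granite Holdings Ltd: 33%.
Aggregating (R2): 1.2% + 1.92% + 33% = 36.12%.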